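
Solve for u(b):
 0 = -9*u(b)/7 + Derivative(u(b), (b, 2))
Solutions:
 u(b) = C1*exp(-3*sqrt(7)*b/7) + C2*exp(3*sqrt(7)*b/7)


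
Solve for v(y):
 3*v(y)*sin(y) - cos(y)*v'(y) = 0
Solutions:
 v(y) = C1/cos(y)^3


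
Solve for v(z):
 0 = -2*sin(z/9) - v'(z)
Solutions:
 v(z) = C1 + 18*cos(z/9)


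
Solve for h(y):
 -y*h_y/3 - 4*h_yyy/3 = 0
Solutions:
 h(y) = C1 + Integral(C2*airyai(-2^(1/3)*y/2) + C3*airybi(-2^(1/3)*y/2), y)


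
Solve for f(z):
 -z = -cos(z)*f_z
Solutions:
 f(z) = C1 + Integral(z/cos(z), z)


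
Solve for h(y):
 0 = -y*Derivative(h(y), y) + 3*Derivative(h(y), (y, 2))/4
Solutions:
 h(y) = C1 + C2*erfi(sqrt(6)*y/3)


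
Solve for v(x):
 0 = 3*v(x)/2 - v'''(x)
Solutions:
 v(x) = C3*exp(2^(2/3)*3^(1/3)*x/2) + (C1*sin(2^(2/3)*3^(5/6)*x/4) + C2*cos(2^(2/3)*3^(5/6)*x/4))*exp(-2^(2/3)*3^(1/3)*x/4)


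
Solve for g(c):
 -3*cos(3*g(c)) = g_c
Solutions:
 g(c) = -asin((C1 + exp(18*c))/(C1 - exp(18*c)))/3 + pi/3
 g(c) = asin((C1 + exp(18*c))/(C1 - exp(18*c)))/3


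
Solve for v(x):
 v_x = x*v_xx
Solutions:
 v(x) = C1 + C2*x^2


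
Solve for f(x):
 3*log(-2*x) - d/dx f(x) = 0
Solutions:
 f(x) = C1 + 3*x*log(-x) + 3*x*(-1 + log(2))


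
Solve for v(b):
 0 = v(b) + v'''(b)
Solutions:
 v(b) = C3*exp(-b) + (C1*sin(sqrt(3)*b/2) + C2*cos(sqrt(3)*b/2))*exp(b/2)


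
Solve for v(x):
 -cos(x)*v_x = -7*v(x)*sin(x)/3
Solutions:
 v(x) = C1/cos(x)^(7/3)


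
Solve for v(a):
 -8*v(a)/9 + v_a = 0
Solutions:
 v(a) = C1*exp(8*a/9)


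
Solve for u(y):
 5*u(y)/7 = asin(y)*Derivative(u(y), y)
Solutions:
 u(y) = C1*exp(5*Integral(1/asin(y), y)/7)


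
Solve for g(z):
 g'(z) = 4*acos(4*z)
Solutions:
 g(z) = C1 + 4*z*acos(4*z) - sqrt(1 - 16*z^2)


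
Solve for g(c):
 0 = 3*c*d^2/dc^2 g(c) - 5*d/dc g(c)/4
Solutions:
 g(c) = C1 + C2*c^(17/12)


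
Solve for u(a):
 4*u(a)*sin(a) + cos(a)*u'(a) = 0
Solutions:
 u(a) = C1*cos(a)^4


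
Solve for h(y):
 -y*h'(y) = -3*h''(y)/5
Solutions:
 h(y) = C1 + C2*erfi(sqrt(30)*y/6)


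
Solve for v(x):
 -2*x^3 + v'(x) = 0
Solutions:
 v(x) = C1 + x^4/2


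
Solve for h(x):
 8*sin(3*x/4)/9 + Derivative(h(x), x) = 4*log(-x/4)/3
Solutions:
 h(x) = C1 + 4*x*log(-x)/3 - 8*x*log(2)/3 - 4*x/3 + 32*cos(3*x/4)/27


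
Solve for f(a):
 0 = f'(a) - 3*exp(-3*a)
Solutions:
 f(a) = C1 - exp(-3*a)


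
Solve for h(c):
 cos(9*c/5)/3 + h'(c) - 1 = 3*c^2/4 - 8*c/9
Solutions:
 h(c) = C1 + c^3/4 - 4*c^2/9 + c - 5*sin(9*c/5)/27


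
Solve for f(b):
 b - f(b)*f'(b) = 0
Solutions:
 f(b) = -sqrt(C1 + b^2)
 f(b) = sqrt(C1 + b^2)


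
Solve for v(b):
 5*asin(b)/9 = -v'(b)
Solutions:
 v(b) = C1 - 5*b*asin(b)/9 - 5*sqrt(1 - b^2)/9


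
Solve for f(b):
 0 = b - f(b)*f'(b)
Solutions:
 f(b) = -sqrt(C1 + b^2)
 f(b) = sqrt(C1 + b^2)


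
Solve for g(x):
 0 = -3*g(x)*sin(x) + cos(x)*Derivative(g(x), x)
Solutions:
 g(x) = C1/cos(x)^3


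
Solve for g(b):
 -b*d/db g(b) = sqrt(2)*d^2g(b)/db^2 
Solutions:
 g(b) = C1 + C2*erf(2^(1/4)*b/2)


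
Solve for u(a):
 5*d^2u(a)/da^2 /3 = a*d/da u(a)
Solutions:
 u(a) = C1 + C2*erfi(sqrt(30)*a/10)


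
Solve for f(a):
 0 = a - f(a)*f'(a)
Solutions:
 f(a) = -sqrt(C1 + a^2)
 f(a) = sqrt(C1 + a^2)


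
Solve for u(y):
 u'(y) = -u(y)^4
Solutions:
 u(y) = (-3^(2/3) - 3*3^(1/6)*I)*(1/(C1 + y))^(1/3)/6
 u(y) = (-3^(2/3) + 3*3^(1/6)*I)*(1/(C1 + y))^(1/3)/6
 u(y) = (1/(C1 + 3*y))^(1/3)


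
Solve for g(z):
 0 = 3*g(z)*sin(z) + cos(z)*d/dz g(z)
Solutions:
 g(z) = C1*cos(z)^3


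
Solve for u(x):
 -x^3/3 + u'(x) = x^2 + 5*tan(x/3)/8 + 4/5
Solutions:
 u(x) = C1 + x^4/12 + x^3/3 + 4*x/5 - 15*log(cos(x/3))/8


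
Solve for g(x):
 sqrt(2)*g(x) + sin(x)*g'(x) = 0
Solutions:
 g(x) = C1*(cos(x) + 1)^(sqrt(2)/2)/(cos(x) - 1)^(sqrt(2)/2)


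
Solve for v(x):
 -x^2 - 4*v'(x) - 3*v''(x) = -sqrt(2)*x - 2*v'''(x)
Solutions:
 v(x) = C1 + C2*exp(x*(3 - sqrt(41))/4) + C3*exp(x*(3 + sqrt(41))/4) - x^3/12 + sqrt(2)*x^2/8 + 3*x^2/16 - 17*x/32 - 3*sqrt(2)*x/16


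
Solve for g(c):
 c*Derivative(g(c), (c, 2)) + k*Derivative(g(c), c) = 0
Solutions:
 g(c) = C1 + c^(1 - re(k))*(C2*sin(log(c)*Abs(im(k))) + C3*cos(log(c)*im(k)))


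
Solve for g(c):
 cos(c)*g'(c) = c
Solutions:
 g(c) = C1 + Integral(c/cos(c), c)


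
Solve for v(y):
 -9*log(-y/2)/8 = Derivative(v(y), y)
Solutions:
 v(y) = C1 - 9*y*log(-y)/8 + 9*y*(log(2) + 1)/8


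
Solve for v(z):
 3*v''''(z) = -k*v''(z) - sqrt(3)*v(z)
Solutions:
 v(z) = C1*exp(-sqrt(6)*z*sqrt(-k - sqrt(k^2 - 12*sqrt(3)))/6) + C2*exp(sqrt(6)*z*sqrt(-k - sqrt(k^2 - 12*sqrt(3)))/6) + C3*exp(-sqrt(6)*z*sqrt(-k + sqrt(k^2 - 12*sqrt(3)))/6) + C4*exp(sqrt(6)*z*sqrt(-k + sqrt(k^2 - 12*sqrt(3)))/6)


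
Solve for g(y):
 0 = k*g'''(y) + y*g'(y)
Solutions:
 g(y) = C1 + Integral(C2*airyai(y*(-1/k)^(1/3)) + C3*airybi(y*(-1/k)^(1/3)), y)


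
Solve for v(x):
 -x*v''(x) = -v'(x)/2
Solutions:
 v(x) = C1 + C2*x^(3/2)


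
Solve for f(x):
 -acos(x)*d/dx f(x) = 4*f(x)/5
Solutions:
 f(x) = C1*exp(-4*Integral(1/acos(x), x)/5)


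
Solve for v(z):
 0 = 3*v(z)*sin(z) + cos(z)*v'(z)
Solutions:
 v(z) = C1*cos(z)^3


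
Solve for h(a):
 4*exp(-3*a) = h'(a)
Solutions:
 h(a) = C1 - 4*exp(-3*a)/3


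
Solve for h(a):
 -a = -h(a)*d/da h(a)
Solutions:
 h(a) = -sqrt(C1 + a^2)
 h(a) = sqrt(C1 + a^2)


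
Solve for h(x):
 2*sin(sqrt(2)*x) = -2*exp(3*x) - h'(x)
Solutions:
 h(x) = C1 - 2*exp(3*x)/3 + sqrt(2)*cos(sqrt(2)*x)


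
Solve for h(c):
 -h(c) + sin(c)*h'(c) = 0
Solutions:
 h(c) = C1*sqrt(cos(c) - 1)/sqrt(cos(c) + 1)


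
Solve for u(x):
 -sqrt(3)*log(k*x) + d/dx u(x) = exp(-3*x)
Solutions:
 u(x) = C1 + sqrt(3)*x*log(k*x) - sqrt(3)*x - exp(-3*x)/3


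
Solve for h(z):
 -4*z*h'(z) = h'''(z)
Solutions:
 h(z) = C1 + Integral(C2*airyai(-2^(2/3)*z) + C3*airybi(-2^(2/3)*z), z)


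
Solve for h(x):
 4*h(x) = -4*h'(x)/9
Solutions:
 h(x) = C1*exp(-9*x)


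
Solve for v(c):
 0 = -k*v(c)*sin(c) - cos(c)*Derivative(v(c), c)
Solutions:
 v(c) = C1*exp(k*log(cos(c)))


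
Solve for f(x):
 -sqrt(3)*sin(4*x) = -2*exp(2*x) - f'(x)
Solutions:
 f(x) = C1 - exp(2*x) - sqrt(3)*cos(4*x)/4


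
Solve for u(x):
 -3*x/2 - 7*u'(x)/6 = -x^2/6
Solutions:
 u(x) = C1 + x^3/21 - 9*x^2/14


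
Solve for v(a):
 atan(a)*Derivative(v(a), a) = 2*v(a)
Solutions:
 v(a) = C1*exp(2*Integral(1/atan(a), a))


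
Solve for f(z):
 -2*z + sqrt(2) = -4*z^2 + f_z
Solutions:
 f(z) = C1 + 4*z^3/3 - z^2 + sqrt(2)*z


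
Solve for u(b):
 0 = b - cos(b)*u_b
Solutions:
 u(b) = C1 + Integral(b/cos(b), b)


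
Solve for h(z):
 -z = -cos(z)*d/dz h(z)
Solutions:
 h(z) = C1 + Integral(z/cos(z), z)


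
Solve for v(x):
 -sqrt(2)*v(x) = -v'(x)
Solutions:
 v(x) = C1*exp(sqrt(2)*x)


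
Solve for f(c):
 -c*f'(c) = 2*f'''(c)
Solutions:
 f(c) = C1 + Integral(C2*airyai(-2^(2/3)*c/2) + C3*airybi(-2^(2/3)*c/2), c)


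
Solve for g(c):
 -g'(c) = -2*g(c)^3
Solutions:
 g(c) = -sqrt(2)*sqrt(-1/(C1 + 2*c))/2
 g(c) = sqrt(2)*sqrt(-1/(C1 + 2*c))/2


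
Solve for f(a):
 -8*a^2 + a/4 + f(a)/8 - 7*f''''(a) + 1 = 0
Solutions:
 f(a) = C1*exp(-686^(1/4)*a/14) + C2*exp(686^(1/4)*a/14) + C3*sin(686^(1/4)*a/14) + C4*cos(686^(1/4)*a/14) + 64*a^2 - 2*a - 8


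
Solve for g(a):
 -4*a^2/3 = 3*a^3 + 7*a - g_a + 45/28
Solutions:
 g(a) = C1 + 3*a^4/4 + 4*a^3/9 + 7*a^2/2 + 45*a/28


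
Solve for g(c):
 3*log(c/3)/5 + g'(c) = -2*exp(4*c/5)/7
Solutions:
 g(c) = C1 - 3*c*log(c)/5 + 3*c*(1 + log(3))/5 - 5*exp(4*c/5)/14


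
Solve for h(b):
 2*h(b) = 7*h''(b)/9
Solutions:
 h(b) = C1*exp(-3*sqrt(14)*b/7) + C2*exp(3*sqrt(14)*b/7)


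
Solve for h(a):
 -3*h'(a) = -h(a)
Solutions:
 h(a) = C1*exp(a/3)


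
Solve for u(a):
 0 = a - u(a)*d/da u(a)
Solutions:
 u(a) = -sqrt(C1 + a^2)
 u(a) = sqrt(C1 + a^2)


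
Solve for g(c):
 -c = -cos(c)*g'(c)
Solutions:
 g(c) = C1 + Integral(c/cos(c), c)


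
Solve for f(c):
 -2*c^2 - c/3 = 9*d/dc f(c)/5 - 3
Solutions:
 f(c) = C1 - 10*c^3/27 - 5*c^2/54 + 5*c/3


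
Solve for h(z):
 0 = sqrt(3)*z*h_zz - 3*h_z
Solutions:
 h(z) = C1 + C2*z^(1 + sqrt(3))


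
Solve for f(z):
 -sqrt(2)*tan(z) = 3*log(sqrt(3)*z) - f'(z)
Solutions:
 f(z) = C1 + 3*z*log(z) - 3*z + 3*z*log(3)/2 - sqrt(2)*log(cos(z))


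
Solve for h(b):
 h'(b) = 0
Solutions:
 h(b) = C1


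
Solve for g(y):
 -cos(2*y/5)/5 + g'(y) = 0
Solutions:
 g(y) = C1 + sin(2*y/5)/2


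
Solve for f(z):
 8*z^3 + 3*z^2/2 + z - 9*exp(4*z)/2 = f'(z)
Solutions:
 f(z) = C1 + 2*z^4 + z^3/2 + z^2/2 - 9*exp(4*z)/8


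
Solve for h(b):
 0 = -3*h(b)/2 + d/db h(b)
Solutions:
 h(b) = C1*exp(3*b/2)


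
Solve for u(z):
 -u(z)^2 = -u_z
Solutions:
 u(z) = -1/(C1 + z)


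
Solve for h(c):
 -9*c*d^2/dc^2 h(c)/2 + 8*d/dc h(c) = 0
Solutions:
 h(c) = C1 + C2*c^(25/9)


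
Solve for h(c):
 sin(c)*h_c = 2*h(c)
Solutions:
 h(c) = C1*(cos(c) - 1)/(cos(c) + 1)


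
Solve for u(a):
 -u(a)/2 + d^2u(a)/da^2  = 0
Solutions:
 u(a) = C1*exp(-sqrt(2)*a/2) + C2*exp(sqrt(2)*a/2)


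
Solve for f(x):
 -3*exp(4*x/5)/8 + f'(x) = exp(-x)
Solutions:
 f(x) = C1 + 15*exp(4*x/5)/32 - exp(-x)


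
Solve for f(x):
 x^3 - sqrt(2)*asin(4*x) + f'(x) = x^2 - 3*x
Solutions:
 f(x) = C1 - x^4/4 + x^3/3 - 3*x^2/2 + sqrt(2)*(x*asin(4*x) + sqrt(1 - 16*x^2)/4)


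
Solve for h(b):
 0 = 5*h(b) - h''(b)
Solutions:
 h(b) = C1*exp(-sqrt(5)*b) + C2*exp(sqrt(5)*b)


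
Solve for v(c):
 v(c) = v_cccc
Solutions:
 v(c) = C1*exp(-c) + C2*exp(c) + C3*sin(c) + C4*cos(c)


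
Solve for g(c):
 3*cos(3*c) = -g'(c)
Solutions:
 g(c) = C1 - sin(3*c)


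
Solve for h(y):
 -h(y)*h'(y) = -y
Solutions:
 h(y) = -sqrt(C1 + y^2)
 h(y) = sqrt(C1 + y^2)


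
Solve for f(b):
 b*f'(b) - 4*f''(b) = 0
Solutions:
 f(b) = C1 + C2*erfi(sqrt(2)*b/4)


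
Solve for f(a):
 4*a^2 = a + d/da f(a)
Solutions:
 f(a) = C1 + 4*a^3/3 - a^2/2


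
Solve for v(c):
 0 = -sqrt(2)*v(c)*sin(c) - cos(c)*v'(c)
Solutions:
 v(c) = C1*cos(c)^(sqrt(2))


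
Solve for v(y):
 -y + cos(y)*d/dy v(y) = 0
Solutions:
 v(y) = C1 + Integral(y/cos(y), y)


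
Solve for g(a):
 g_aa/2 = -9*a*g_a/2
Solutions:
 g(a) = C1 + C2*erf(3*sqrt(2)*a/2)


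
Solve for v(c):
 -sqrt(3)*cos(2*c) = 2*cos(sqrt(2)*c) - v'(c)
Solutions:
 v(c) = C1 + sqrt(3)*sin(2*c)/2 + sqrt(2)*sin(sqrt(2)*c)


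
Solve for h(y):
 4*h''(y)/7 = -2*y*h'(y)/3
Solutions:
 h(y) = C1 + C2*erf(sqrt(21)*y/6)


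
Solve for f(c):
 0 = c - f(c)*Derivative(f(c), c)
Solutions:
 f(c) = -sqrt(C1 + c^2)
 f(c) = sqrt(C1 + c^2)


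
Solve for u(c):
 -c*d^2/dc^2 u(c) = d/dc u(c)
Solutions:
 u(c) = C1 + C2*log(c)


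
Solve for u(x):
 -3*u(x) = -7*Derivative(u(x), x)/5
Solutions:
 u(x) = C1*exp(15*x/7)


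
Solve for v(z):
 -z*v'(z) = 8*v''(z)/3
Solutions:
 v(z) = C1 + C2*erf(sqrt(3)*z/4)


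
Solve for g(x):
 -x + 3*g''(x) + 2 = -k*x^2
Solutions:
 g(x) = C1 + C2*x - k*x^4/36 + x^3/18 - x^2/3


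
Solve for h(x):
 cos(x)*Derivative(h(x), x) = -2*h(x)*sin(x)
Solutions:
 h(x) = C1*cos(x)^2


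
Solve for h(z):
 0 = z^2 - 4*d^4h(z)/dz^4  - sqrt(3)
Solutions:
 h(z) = C1 + C2*z + C3*z^2 + C4*z^3 + z^6/1440 - sqrt(3)*z^4/96


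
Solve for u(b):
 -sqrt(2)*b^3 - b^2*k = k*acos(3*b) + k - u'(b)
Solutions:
 u(b) = C1 + sqrt(2)*b^4/4 + b^3*k/3 + b*k + k*(b*acos(3*b) - sqrt(1 - 9*b^2)/3)


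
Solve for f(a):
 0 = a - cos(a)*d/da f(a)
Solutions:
 f(a) = C1 + Integral(a/cos(a), a)


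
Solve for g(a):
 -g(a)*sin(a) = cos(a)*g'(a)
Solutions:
 g(a) = C1*cos(a)


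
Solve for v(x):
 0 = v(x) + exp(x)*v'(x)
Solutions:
 v(x) = C1*exp(exp(-x))


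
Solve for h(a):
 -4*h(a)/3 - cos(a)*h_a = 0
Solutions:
 h(a) = C1*(sin(a) - 1)^(2/3)/(sin(a) + 1)^(2/3)


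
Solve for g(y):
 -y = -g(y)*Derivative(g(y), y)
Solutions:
 g(y) = -sqrt(C1 + y^2)
 g(y) = sqrt(C1 + y^2)


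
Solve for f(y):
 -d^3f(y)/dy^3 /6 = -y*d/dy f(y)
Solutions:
 f(y) = C1 + Integral(C2*airyai(6^(1/3)*y) + C3*airybi(6^(1/3)*y), y)


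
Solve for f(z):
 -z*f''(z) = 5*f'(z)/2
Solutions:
 f(z) = C1 + C2/z^(3/2)


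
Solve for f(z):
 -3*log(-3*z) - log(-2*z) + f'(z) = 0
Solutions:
 f(z) = C1 + 4*z*log(-z) + z*(-4 + log(54))


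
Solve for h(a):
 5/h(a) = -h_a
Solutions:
 h(a) = -sqrt(C1 - 10*a)
 h(a) = sqrt(C1 - 10*a)


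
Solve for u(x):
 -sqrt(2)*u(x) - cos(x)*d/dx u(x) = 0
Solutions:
 u(x) = C1*(sin(x) - 1)^(sqrt(2)/2)/(sin(x) + 1)^(sqrt(2)/2)


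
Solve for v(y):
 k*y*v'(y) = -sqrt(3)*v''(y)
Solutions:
 v(y) = Piecewise((-sqrt(2)*3^(1/4)*sqrt(pi)*C1*erf(sqrt(2)*3^(3/4)*sqrt(k)*y/6)/(2*sqrt(k)) - C2, (k > 0) | (k < 0)), (-C1*y - C2, True))


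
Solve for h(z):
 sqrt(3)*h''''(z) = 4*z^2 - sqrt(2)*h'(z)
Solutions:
 h(z) = C1 + C4*exp(-2^(1/6)*3^(5/6)*z/3) + 2*sqrt(2)*z^3/3 + (C2*sin(2^(1/6)*3^(1/3)*z/2) + C3*cos(2^(1/6)*3^(1/3)*z/2))*exp(2^(1/6)*3^(5/6)*z/6)


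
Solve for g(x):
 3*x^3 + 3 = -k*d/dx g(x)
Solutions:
 g(x) = C1 - 3*x^4/(4*k) - 3*x/k


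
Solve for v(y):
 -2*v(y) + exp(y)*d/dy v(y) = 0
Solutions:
 v(y) = C1*exp(-2*exp(-y))


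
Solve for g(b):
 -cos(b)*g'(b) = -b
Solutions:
 g(b) = C1 + Integral(b/cos(b), b)


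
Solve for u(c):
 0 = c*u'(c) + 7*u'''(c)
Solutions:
 u(c) = C1 + Integral(C2*airyai(-7^(2/3)*c/7) + C3*airybi(-7^(2/3)*c/7), c)


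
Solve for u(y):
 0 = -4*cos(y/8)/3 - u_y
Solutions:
 u(y) = C1 - 32*sin(y/8)/3


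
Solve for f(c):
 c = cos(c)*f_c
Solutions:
 f(c) = C1 + Integral(c/cos(c), c)


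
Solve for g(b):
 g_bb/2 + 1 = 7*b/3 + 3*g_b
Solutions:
 g(b) = C1 + C2*exp(6*b) - 7*b^2/18 + 11*b/54


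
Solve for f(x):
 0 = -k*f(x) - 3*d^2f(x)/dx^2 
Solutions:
 f(x) = C1*exp(-sqrt(3)*x*sqrt(-k)/3) + C2*exp(sqrt(3)*x*sqrt(-k)/3)


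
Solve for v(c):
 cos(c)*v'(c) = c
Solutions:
 v(c) = C1 + Integral(c/cos(c), c)


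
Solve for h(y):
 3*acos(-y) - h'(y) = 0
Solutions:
 h(y) = C1 + 3*y*acos(-y) + 3*sqrt(1 - y^2)


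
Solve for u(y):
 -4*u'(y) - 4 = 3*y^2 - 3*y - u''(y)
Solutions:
 u(y) = C1 + C2*exp(4*y) - y^3/4 + 3*y^2/16 - 29*y/32


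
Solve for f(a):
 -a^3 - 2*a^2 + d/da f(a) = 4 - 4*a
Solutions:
 f(a) = C1 + a^4/4 + 2*a^3/3 - 2*a^2 + 4*a


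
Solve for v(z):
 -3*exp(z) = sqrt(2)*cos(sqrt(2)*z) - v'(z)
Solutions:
 v(z) = C1 + 3*exp(z) + sin(sqrt(2)*z)


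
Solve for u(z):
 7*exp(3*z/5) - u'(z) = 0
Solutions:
 u(z) = C1 + 35*exp(3*z/5)/3


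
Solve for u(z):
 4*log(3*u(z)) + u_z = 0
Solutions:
 Integral(1/(log(_y) + log(3)), (_y, u(z)))/4 = C1 - z


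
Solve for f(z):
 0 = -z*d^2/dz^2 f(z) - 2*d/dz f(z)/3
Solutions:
 f(z) = C1 + C2*z^(1/3)


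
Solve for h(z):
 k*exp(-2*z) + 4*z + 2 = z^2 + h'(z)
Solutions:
 h(z) = C1 - k*exp(-2*z)/2 - z^3/3 + 2*z^2 + 2*z


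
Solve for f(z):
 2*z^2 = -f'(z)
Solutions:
 f(z) = C1 - 2*z^3/3


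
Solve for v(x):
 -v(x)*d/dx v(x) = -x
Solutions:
 v(x) = -sqrt(C1 + x^2)
 v(x) = sqrt(C1 + x^2)


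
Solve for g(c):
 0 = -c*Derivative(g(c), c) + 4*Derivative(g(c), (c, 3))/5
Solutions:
 g(c) = C1 + Integral(C2*airyai(10^(1/3)*c/2) + C3*airybi(10^(1/3)*c/2), c)


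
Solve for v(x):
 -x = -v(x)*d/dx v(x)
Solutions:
 v(x) = -sqrt(C1 + x^2)
 v(x) = sqrt(C1 + x^2)


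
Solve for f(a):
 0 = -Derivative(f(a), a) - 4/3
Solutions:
 f(a) = C1 - 4*a/3


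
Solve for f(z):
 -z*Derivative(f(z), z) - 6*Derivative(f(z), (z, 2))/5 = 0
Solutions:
 f(z) = C1 + C2*erf(sqrt(15)*z/6)


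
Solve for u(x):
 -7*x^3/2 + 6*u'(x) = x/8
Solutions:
 u(x) = C1 + 7*x^4/48 + x^2/96


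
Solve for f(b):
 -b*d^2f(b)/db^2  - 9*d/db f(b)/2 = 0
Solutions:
 f(b) = C1 + C2/b^(7/2)


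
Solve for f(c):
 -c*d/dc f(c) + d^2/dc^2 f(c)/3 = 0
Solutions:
 f(c) = C1 + C2*erfi(sqrt(6)*c/2)


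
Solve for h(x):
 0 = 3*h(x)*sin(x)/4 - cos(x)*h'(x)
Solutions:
 h(x) = C1/cos(x)^(3/4)


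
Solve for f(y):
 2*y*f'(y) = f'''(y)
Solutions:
 f(y) = C1 + Integral(C2*airyai(2^(1/3)*y) + C3*airybi(2^(1/3)*y), y)


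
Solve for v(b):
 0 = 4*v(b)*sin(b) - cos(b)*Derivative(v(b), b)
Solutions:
 v(b) = C1/cos(b)^4


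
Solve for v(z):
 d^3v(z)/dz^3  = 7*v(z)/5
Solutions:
 v(z) = C3*exp(5^(2/3)*7^(1/3)*z/5) + (C1*sin(sqrt(3)*5^(2/3)*7^(1/3)*z/10) + C2*cos(sqrt(3)*5^(2/3)*7^(1/3)*z/10))*exp(-5^(2/3)*7^(1/3)*z/10)


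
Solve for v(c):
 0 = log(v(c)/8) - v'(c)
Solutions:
 Integral(1/(-log(_y) + 3*log(2)), (_y, v(c))) = C1 - c


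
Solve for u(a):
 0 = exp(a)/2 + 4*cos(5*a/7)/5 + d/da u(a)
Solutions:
 u(a) = C1 - exp(a)/2 - 28*sin(5*a/7)/25


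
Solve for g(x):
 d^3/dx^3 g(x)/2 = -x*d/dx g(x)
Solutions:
 g(x) = C1 + Integral(C2*airyai(-2^(1/3)*x) + C3*airybi(-2^(1/3)*x), x)


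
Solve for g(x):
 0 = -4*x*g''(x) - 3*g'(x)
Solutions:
 g(x) = C1 + C2*x^(1/4)


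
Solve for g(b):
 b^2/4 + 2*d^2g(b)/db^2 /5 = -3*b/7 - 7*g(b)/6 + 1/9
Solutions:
 g(b) = C1*sin(sqrt(105)*b/6) + C2*cos(sqrt(105)*b/6) - 3*b^2/14 - 18*b/49 + 178/735


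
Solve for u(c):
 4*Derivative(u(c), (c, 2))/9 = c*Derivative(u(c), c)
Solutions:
 u(c) = C1 + C2*erfi(3*sqrt(2)*c/4)


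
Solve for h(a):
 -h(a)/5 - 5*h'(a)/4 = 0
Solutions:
 h(a) = C1*exp(-4*a/25)


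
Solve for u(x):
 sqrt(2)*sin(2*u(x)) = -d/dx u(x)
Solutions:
 u(x) = pi - acos((-C1 - exp(4*sqrt(2)*x))/(C1 - exp(4*sqrt(2)*x)))/2
 u(x) = acos((-C1 - exp(4*sqrt(2)*x))/(C1 - exp(4*sqrt(2)*x)))/2


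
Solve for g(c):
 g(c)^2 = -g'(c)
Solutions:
 g(c) = 1/(C1 + c)


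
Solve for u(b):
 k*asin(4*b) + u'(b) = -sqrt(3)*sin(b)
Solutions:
 u(b) = C1 - k*(b*asin(4*b) + sqrt(1 - 16*b^2)/4) + sqrt(3)*cos(b)


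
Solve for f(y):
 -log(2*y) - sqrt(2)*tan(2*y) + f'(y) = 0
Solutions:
 f(y) = C1 + y*log(y) - y + y*log(2) - sqrt(2)*log(cos(2*y))/2


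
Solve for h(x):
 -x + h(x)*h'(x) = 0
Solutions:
 h(x) = -sqrt(C1 + x^2)
 h(x) = sqrt(C1 + x^2)


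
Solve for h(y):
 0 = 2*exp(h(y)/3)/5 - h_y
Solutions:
 h(y) = 3*log(-1/(C1 + 2*y)) + 3*log(15)


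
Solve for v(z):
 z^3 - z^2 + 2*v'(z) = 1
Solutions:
 v(z) = C1 - z^4/8 + z^3/6 + z/2


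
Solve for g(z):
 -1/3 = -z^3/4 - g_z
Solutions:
 g(z) = C1 - z^4/16 + z/3


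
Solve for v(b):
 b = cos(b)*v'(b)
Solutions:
 v(b) = C1 + Integral(b/cos(b), b)


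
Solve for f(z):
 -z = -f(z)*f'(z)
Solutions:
 f(z) = -sqrt(C1 + z^2)
 f(z) = sqrt(C1 + z^2)


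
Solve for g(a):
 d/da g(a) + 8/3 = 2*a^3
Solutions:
 g(a) = C1 + a^4/2 - 8*a/3


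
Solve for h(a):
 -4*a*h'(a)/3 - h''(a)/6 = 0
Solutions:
 h(a) = C1 + C2*erf(2*a)


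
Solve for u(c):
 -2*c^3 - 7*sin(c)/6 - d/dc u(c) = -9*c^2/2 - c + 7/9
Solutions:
 u(c) = C1 - c^4/2 + 3*c^3/2 + c^2/2 - 7*c/9 + 7*cos(c)/6


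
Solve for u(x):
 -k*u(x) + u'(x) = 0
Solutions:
 u(x) = C1*exp(k*x)


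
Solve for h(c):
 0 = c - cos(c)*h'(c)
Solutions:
 h(c) = C1 + Integral(c/cos(c), c)


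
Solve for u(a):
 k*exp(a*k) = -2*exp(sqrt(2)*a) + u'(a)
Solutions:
 u(a) = C1 + sqrt(2)*exp(sqrt(2)*a) + exp(a*k)


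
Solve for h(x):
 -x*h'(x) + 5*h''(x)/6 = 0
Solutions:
 h(x) = C1 + C2*erfi(sqrt(15)*x/5)


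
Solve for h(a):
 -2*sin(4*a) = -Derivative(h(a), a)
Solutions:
 h(a) = C1 - cos(4*a)/2


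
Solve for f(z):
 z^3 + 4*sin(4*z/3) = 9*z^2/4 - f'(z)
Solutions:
 f(z) = C1 - z^4/4 + 3*z^3/4 + 3*cos(4*z/3)


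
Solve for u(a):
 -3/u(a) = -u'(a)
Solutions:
 u(a) = -sqrt(C1 + 6*a)
 u(a) = sqrt(C1 + 6*a)


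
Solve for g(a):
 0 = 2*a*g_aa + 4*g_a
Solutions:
 g(a) = C1 + C2/a


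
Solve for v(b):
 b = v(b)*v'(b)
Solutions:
 v(b) = -sqrt(C1 + b^2)
 v(b) = sqrt(C1 + b^2)


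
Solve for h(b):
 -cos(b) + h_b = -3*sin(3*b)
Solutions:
 h(b) = C1 + sin(b) + cos(3*b)


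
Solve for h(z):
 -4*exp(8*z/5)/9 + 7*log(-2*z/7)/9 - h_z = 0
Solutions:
 h(z) = C1 + 7*z*log(-z)/9 + 7*z*(-log(7) - 1 + log(2))/9 - 5*exp(8*z/5)/18


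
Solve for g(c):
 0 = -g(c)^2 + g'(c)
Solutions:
 g(c) = -1/(C1 + c)


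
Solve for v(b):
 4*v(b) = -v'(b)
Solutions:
 v(b) = C1*exp(-4*b)


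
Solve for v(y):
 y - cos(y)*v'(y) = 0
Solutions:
 v(y) = C1 + Integral(y/cos(y), y)


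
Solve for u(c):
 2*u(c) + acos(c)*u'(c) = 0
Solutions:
 u(c) = C1*exp(-2*Integral(1/acos(c), c))


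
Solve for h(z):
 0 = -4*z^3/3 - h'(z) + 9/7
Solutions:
 h(z) = C1 - z^4/3 + 9*z/7


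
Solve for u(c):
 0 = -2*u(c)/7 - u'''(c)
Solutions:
 u(c) = C3*exp(-2^(1/3)*7^(2/3)*c/7) + (C1*sin(2^(1/3)*sqrt(3)*7^(2/3)*c/14) + C2*cos(2^(1/3)*sqrt(3)*7^(2/3)*c/14))*exp(2^(1/3)*7^(2/3)*c/14)


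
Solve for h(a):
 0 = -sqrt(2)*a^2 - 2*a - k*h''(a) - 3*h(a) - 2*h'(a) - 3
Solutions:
 h(a) = C1*exp(a*(sqrt(1 - 3*k) - 1)/k) + C2*exp(-a*(sqrt(1 - 3*k) + 1)/k) - sqrt(2)*a^2/3 - 2*a/3 + 4*sqrt(2)*a/9 + 2*sqrt(2)*k/9 - 5/9 - 8*sqrt(2)/27


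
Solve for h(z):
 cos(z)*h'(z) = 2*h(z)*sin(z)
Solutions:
 h(z) = C1/cos(z)^2


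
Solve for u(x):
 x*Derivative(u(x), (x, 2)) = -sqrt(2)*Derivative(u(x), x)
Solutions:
 u(x) = C1 + C2*x^(1 - sqrt(2))


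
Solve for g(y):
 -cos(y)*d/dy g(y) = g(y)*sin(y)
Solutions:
 g(y) = C1*cos(y)


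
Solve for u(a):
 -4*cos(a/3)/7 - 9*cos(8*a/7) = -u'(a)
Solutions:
 u(a) = C1 + 12*sin(a/3)/7 + 63*sin(8*a/7)/8


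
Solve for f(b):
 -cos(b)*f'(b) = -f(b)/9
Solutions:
 f(b) = C1*(sin(b) + 1)^(1/18)/(sin(b) - 1)^(1/18)


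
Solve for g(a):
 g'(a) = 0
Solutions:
 g(a) = C1


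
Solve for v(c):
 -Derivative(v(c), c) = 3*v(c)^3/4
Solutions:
 v(c) = -sqrt(2)*sqrt(-1/(C1 - 3*c))
 v(c) = sqrt(2)*sqrt(-1/(C1 - 3*c))


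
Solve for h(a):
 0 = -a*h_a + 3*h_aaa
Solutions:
 h(a) = C1 + Integral(C2*airyai(3^(2/3)*a/3) + C3*airybi(3^(2/3)*a/3), a)


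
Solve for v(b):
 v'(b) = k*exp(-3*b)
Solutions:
 v(b) = C1 - k*exp(-3*b)/3


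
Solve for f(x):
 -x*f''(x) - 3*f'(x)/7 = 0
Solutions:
 f(x) = C1 + C2*x^(4/7)


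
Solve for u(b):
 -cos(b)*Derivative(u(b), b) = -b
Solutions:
 u(b) = C1 + Integral(b/cos(b), b)


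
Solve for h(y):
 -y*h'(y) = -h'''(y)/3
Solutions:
 h(y) = C1 + Integral(C2*airyai(3^(1/3)*y) + C3*airybi(3^(1/3)*y), y)


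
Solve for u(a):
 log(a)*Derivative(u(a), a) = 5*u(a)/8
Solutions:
 u(a) = C1*exp(5*li(a)/8)


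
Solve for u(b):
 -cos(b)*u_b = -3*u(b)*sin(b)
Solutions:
 u(b) = C1/cos(b)^3


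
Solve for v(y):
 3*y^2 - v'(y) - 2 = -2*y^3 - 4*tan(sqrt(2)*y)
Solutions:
 v(y) = C1 + y^4/2 + y^3 - 2*y - 2*sqrt(2)*log(cos(sqrt(2)*y))


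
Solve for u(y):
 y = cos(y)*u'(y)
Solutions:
 u(y) = C1 + Integral(y/cos(y), y)


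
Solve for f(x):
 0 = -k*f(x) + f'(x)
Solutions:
 f(x) = C1*exp(k*x)


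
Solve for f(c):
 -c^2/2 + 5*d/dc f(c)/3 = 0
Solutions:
 f(c) = C1 + c^3/10


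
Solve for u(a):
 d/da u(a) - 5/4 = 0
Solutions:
 u(a) = C1 + 5*a/4


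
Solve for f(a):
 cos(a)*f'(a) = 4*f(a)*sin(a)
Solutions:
 f(a) = C1/cos(a)^4


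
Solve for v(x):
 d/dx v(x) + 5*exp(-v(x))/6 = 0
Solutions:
 v(x) = log(C1 - 5*x/6)


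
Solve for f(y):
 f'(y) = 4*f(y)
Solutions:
 f(y) = C1*exp(4*y)


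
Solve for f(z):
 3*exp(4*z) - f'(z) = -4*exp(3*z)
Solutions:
 f(z) = C1 + 3*exp(4*z)/4 + 4*exp(3*z)/3


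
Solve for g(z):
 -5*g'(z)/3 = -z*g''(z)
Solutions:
 g(z) = C1 + C2*z^(8/3)


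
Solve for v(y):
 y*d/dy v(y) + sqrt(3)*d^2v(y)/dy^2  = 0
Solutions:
 v(y) = C1 + C2*erf(sqrt(2)*3^(3/4)*y/6)


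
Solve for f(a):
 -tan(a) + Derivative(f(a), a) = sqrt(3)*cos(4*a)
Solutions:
 f(a) = C1 - log(cos(a)) + sqrt(3)*sin(4*a)/4


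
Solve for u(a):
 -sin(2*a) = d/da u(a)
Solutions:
 u(a) = C1 + cos(2*a)/2


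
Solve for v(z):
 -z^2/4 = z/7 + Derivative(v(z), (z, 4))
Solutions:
 v(z) = C1 + C2*z + C3*z^2 + C4*z^3 - z^6/1440 - z^5/840


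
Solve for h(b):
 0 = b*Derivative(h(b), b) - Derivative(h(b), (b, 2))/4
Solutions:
 h(b) = C1 + C2*erfi(sqrt(2)*b)


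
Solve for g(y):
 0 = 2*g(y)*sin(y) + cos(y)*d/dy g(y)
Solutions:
 g(y) = C1*cos(y)^2


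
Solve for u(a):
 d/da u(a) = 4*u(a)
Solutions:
 u(a) = C1*exp(4*a)


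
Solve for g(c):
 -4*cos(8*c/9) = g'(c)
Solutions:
 g(c) = C1 - 9*sin(8*c/9)/2


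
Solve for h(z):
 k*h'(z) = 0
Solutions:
 h(z) = C1


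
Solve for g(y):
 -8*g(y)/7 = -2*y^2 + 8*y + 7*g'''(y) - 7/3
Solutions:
 g(y) = C3*exp(-2*7^(1/3)*y/7) + 7*y^2/4 - 7*y + (C1*sin(sqrt(3)*7^(1/3)*y/7) + C2*cos(sqrt(3)*7^(1/3)*y/7))*exp(7^(1/3)*y/7) + 49/24


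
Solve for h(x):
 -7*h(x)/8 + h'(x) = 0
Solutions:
 h(x) = C1*exp(7*x/8)


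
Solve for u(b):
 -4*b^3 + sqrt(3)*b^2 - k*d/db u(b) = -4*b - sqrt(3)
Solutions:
 u(b) = C1 - b^4/k + sqrt(3)*b^3/(3*k) + 2*b^2/k + sqrt(3)*b/k


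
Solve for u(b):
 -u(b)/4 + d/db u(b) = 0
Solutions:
 u(b) = C1*exp(b/4)


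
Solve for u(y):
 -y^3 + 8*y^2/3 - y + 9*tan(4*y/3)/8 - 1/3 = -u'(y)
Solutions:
 u(y) = C1 + y^4/4 - 8*y^3/9 + y^2/2 + y/3 + 27*log(cos(4*y/3))/32


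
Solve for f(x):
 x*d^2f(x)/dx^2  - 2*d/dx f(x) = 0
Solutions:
 f(x) = C1 + C2*x^3


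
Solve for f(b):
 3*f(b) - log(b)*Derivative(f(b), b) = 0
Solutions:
 f(b) = C1*exp(3*li(b))


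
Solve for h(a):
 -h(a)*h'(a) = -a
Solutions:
 h(a) = -sqrt(C1 + a^2)
 h(a) = sqrt(C1 + a^2)


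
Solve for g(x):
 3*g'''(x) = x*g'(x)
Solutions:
 g(x) = C1 + Integral(C2*airyai(3^(2/3)*x/3) + C3*airybi(3^(2/3)*x/3), x)


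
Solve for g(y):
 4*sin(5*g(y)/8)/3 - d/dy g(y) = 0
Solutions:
 -4*y/3 + 4*log(cos(5*g(y)/8) - 1)/5 - 4*log(cos(5*g(y)/8) + 1)/5 = C1


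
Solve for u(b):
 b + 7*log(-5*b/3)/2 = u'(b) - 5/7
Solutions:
 u(b) = C1 + b^2/2 + 7*b*log(-b)/2 + b*(-4*log(3) - 39/14 + log(15)/2 + 3*log(5))


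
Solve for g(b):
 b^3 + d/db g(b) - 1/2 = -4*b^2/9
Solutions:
 g(b) = C1 - b^4/4 - 4*b^3/27 + b/2


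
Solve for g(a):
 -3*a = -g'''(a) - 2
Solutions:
 g(a) = C1 + C2*a + C3*a^2 + a^4/8 - a^3/3


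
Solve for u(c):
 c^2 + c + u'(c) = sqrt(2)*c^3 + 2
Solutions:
 u(c) = C1 + sqrt(2)*c^4/4 - c^3/3 - c^2/2 + 2*c


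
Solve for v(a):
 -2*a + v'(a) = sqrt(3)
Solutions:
 v(a) = C1 + a^2 + sqrt(3)*a


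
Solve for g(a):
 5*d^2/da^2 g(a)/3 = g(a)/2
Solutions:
 g(a) = C1*exp(-sqrt(30)*a/10) + C2*exp(sqrt(30)*a/10)


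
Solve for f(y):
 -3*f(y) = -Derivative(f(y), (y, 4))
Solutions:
 f(y) = C1*exp(-3^(1/4)*y) + C2*exp(3^(1/4)*y) + C3*sin(3^(1/4)*y) + C4*cos(3^(1/4)*y)


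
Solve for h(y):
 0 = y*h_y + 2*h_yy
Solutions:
 h(y) = C1 + C2*erf(y/2)


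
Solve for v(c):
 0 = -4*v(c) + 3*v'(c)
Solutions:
 v(c) = C1*exp(4*c/3)


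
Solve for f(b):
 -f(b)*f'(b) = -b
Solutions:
 f(b) = -sqrt(C1 + b^2)
 f(b) = sqrt(C1 + b^2)


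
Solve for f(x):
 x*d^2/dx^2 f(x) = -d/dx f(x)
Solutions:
 f(x) = C1 + C2*log(x)


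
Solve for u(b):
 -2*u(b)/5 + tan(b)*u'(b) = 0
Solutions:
 u(b) = C1*sin(b)^(2/5)


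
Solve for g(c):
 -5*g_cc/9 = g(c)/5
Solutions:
 g(c) = C1*sin(3*c/5) + C2*cos(3*c/5)


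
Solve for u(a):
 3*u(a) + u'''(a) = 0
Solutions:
 u(a) = C3*exp(-3^(1/3)*a) + (C1*sin(3^(5/6)*a/2) + C2*cos(3^(5/6)*a/2))*exp(3^(1/3)*a/2)


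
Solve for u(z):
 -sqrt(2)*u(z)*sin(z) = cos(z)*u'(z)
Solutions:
 u(z) = C1*cos(z)^(sqrt(2))


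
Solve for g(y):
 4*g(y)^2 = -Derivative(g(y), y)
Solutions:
 g(y) = 1/(C1 + 4*y)


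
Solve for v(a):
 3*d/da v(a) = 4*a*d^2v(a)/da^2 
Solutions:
 v(a) = C1 + C2*a^(7/4)


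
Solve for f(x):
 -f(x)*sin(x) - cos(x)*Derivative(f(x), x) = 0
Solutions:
 f(x) = C1*cos(x)


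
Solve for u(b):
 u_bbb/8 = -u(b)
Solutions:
 u(b) = C3*exp(-2*b) + (C1*sin(sqrt(3)*b) + C2*cos(sqrt(3)*b))*exp(b)


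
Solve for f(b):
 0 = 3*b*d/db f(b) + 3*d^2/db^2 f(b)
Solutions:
 f(b) = C1 + C2*erf(sqrt(2)*b/2)


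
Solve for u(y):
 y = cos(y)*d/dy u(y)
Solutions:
 u(y) = C1 + Integral(y/cos(y), y)


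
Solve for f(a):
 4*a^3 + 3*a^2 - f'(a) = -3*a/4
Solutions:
 f(a) = C1 + a^4 + a^3 + 3*a^2/8


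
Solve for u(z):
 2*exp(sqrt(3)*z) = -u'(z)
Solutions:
 u(z) = C1 - 2*sqrt(3)*exp(sqrt(3)*z)/3


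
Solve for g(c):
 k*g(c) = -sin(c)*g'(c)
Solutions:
 g(c) = C1*exp(k*(-log(cos(c) - 1) + log(cos(c) + 1))/2)


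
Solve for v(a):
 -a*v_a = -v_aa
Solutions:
 v(a) = C1 + C2*erfi(sqrt(2)*a/2)


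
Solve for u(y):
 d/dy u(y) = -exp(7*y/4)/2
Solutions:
 u(y) = C1 - 2*exp(7*y/4)/7


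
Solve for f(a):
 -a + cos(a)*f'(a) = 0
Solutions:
 f(a) = C1 + Integral(a/cos(a), a)


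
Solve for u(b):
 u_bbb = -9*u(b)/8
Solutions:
 u(b) = C3*exp(-3^(2/3)*b/2) + (C1*sin(3*3^(1/6)*b/4) + C2*cos(3*3^(1/6)*b/4))*exp(3^(2/3)*b/4)


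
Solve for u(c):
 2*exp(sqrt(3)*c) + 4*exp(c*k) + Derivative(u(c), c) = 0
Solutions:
 u(c) = C1 - 2*sqrt(3)*exp(sqrt(3)*c)/3 - 4*exp(c*k)/k


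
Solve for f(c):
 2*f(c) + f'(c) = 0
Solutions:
 f(c) = C1*exp(-2*c)


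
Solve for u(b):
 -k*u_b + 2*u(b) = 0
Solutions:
 u(b) = C1*exp(2*b/k)


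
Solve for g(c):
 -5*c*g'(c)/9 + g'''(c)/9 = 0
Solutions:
 g(c) = C1 + Integral(C2*airyai(5^(1/3)*c) + C3*airybi(5^(1/3)*c), c)


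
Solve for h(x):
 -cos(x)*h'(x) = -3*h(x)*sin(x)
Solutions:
 h(x) = C1/cos(x)^3


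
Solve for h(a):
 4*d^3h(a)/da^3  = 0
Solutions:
 h(a) = C1 + C2*a + C3*a^2


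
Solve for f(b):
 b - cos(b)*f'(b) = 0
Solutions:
 f(b) = C1 + Integral(b/cos(b), b)


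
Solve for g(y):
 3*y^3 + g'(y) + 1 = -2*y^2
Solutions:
 g(y) = C1 - 3*y^4/4 - 2*y^3/3 - y


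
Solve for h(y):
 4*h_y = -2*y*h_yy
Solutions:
 h(y) = C1 + C2/y


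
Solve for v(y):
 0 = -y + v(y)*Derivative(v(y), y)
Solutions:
 v(y) = -sqrt(C1 + y^2)
 v(y) = sqrt(C1 + y^2)


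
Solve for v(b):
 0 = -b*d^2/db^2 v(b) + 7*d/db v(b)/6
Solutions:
 v(b) = C1 + C2*b^(13/6)


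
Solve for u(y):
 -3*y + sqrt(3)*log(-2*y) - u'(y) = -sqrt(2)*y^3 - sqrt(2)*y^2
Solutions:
 u(y) = C1 + sqrt(2)*y^4/4 + sqrt(2)*y^3/3 - 3*y^2/2 + sqrt(3)*y*log(-y) + sqrt(3)*y*(-1 + log(2))


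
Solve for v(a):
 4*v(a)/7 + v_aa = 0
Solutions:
 v(a) = C1*sin(2*sqrt(7)*a/7) + C2*cos(2*sqrt(7)*a/7)


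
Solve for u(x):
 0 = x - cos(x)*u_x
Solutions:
 u(x) = C1 + Integral(x/cos(x), x)


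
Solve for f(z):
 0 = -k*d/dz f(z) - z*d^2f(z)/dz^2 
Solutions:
 f(z) = C1 + z^(1 - re(k))*(C2*sin(log(z)*Abs(im(k))) + C3*cos(log(z)*im(k)))


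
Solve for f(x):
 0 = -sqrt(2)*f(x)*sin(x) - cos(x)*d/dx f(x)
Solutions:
 f(x) = C1*cos(x)^(sqrt(2))


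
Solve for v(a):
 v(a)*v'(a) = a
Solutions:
 v(a) = -sqrt(C1 + a^2)
 v(a) = sqrt(C1 + a^2)


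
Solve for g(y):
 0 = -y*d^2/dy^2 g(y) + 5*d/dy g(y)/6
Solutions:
 g(y) = C1 + C2*y^(11/6)


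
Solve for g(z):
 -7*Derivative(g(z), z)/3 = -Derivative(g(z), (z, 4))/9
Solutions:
 g(z) = C1 + C4*exp(21^(1/3)*z) + (C2*sin(3^(5/6)*7^(1/3)*z/2) + C3*cos(3^(5/6)*7^(1/3)*z/2))*exp(-21^(1/3)*z/2)


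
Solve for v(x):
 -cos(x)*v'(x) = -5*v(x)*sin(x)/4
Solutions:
 v(x) = C1/cos(x)^(5/4)


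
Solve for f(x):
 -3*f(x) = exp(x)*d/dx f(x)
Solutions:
 f(x) = C1*exp(3*exp(-x))


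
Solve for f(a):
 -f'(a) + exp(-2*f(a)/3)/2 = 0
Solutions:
 f(a) = 3*log(-sqrt(C1 + a)) - 3*log(3)/2
 f(a) = 3*log(C1 + a/3)/2


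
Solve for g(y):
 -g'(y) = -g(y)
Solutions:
 g(y) = C1*exp(y)


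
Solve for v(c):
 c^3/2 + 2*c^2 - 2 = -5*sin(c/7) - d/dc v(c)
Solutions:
 v(c) = C1 - c^4/8 - 2*c^3/3 + 2*c + 35*cos(c/7)


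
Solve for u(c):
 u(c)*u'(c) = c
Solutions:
 u(c) = -sqrt(C1 + c^2)
 u(c) = sqrt(C1 + c^2)


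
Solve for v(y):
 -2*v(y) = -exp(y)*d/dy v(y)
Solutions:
 v(y) = C1*exp(-2*exp(-y))


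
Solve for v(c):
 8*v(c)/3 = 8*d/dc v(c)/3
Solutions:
 v(c) = C1*exp(c)


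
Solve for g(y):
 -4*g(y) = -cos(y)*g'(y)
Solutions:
 g(y) = C1*(sin(y)^2 + 2*sin(y) + 1)/(sin(y)^2 - 2*sin(y) + 1)


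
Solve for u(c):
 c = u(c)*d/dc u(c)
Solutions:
 u(c) = -sqrt(C1 + c^2)
 u(c) = sqrt(C1 + c^2)


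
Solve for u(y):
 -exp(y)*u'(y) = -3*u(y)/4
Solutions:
 u(y) = C1*exp(-3*exp(-y)/4)


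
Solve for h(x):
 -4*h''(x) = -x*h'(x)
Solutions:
 h(x) = C1 + C2*erfi(sqrt(2)*x/4)


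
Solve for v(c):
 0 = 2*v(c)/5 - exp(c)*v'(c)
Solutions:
 v(c) = C1*exp(-2*exp(-c)/5)


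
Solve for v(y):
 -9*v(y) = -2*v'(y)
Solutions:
 v(y) = C1*exp(9*y/2)


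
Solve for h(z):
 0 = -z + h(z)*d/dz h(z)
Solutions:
 h(z) = -sqrt(C1 + z^2)
 h(z) = sqrt(C1 + z^2)


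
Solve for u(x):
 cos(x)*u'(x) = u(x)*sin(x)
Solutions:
 u(x) = C1/cos(x)


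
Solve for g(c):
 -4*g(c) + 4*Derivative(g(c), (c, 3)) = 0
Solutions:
 g(c) = C3*exp(c) + (C1*sin(sqrt(3)*c/2) + C2*cos(sqrt(3)*c/2))*exp(-c/2)


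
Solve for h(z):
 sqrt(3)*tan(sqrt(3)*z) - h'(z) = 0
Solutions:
 h(z) = C1 - log(cos(sqrt(3)*z))


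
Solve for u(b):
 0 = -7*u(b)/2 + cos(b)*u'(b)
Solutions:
 u(b) = C1*(sin(b) + 1)^(7/4)/(sin(b) - 1)^(7/4)


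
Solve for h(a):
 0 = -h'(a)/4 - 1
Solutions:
 h(a) = C1 - 4*a


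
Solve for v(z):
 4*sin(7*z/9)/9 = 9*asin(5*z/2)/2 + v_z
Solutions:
 v(z) = C1 - 9*z*asin(5*z/2)/2 - 9*sqrt(4 - 25*z^2)/10 - 4*cos(7*z/9)/7


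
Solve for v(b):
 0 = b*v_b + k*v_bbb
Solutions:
 v(b) = C1 + Integral(C2*airyai(b*(-1/k)^(1/3)) + C3*airybi(b*(-1/k)^(1/3)), b)


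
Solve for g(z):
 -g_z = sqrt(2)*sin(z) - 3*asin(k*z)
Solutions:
 g(z) = C1 + 3*Piecewise((z*asin(k*z) + sqrt(-k^2*z^2 + 1)/k, Ne(k, 0)), (0, True)) + sqrt(2)*cos(z)


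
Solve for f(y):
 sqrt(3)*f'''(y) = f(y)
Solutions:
 f(y) = C3*exp(3^(5/6)*y/3) + (C1*sin(3^(1/3)*y/2) + C2*cos(3^(1/3)*y/2))*exp(-3^(5/6)*y/6)


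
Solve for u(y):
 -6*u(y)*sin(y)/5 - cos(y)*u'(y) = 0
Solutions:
 u(y) = C1*cos(y)^(6/5)


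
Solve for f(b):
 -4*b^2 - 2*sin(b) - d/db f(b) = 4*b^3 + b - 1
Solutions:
 f(b) = C1 - b^4 - 4*b^3/3 - b^2/2 + b + 2*cos(b)


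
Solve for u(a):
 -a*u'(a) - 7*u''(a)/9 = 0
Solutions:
 u(a) = C1 + C2*erf(3*sqrt(14)*a/14)


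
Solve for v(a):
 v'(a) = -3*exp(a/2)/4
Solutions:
 v(a) = C1 - 3*exp(a/2)/2


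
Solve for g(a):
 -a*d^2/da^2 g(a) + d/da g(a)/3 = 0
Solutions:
 g(a) = C1 + C2*a^(4/3)


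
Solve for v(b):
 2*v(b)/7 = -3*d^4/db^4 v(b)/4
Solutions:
 v(b) = (C1*sin(2^(1/4)*21^(3/4)*b/21) + C2*cos(2^(1/4)*21^(3/4)*b/21))*exp(-2^(1/4)*21^(3/4)*b/21) + (C3*sin(2^(1/4)*21^(3/4)*b/21) + C4*cos(2^(1/4)*21^(3/4)*b/21))*exp(2^(1/4)*21^(3/4)*b/21)


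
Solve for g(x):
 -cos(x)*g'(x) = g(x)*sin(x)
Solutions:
 g(x) = C1*cos(x)


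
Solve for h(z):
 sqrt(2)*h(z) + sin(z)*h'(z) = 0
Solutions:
 h(z) = C1*(cos(z) + 1)^(sqrt(2)/2)/(cos(z) - 1)^(sqrt(2)/2)


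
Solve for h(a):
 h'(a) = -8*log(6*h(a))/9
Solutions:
 9*Integral(1/(log(_y) + log(6)), (_y, h(a)))/8 = C1 - a


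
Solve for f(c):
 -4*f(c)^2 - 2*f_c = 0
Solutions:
 f(c) = 1/(C1 + 2*c)


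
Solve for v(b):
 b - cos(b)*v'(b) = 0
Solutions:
 v(b) = C1 + Integral(b/cos(b), b)


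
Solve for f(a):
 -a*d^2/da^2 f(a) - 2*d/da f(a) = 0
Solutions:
 f(a) = C1 + C2/a


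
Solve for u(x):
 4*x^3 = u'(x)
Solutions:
 u(x) = C1 + x^4


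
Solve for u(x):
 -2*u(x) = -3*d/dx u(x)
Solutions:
 u(x) = C1*exp(2*x/3)


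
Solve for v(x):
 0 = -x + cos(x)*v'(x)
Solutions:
 v(x) = C1 + Integral(x/cos(x), x)


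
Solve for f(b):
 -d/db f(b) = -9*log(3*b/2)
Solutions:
 f(b) = C1 + 9*b*log(b) - 9*b + b*log(19683/512)


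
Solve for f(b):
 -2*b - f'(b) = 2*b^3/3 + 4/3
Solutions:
 f(b) = C1 - b^4/6 - b^2 - 4*b/3


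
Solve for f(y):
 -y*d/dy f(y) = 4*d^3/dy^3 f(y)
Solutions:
 f(y) = C1 + Integral(C2*airyai(-2^(1/3)*y/2) + C3*airybi(-2^(1/3)*y/2), y)


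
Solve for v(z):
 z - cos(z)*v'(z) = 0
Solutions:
 v(z) = C1 + Integral(z/cos(z), z)


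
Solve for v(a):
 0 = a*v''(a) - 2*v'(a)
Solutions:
 v(a) = C1 + C2*a^3


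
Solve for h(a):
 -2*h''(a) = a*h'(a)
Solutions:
 h(a) = C1 + C2*erf(a/2)


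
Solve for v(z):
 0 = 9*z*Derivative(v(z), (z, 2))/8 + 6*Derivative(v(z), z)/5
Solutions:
 v(z) = C1 + C2/z^(1/15)


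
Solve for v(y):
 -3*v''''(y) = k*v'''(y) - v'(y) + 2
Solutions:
 v(y) = C1 + C2*exp(-y*(2*2^(1/3)*k^2/(2*k^3 + sqrt(-4*k^6 + (2*k^3 - 243)^2) - 243)^(1/3) + 2*k + 2^(2/3)*(2*k^3 + sqrt(-4*k^6 + (2*k^3 - 243)^2) - 243)^(1/3))/18) + C3*exp(y*(-8*2^(1/3)*k^2/((-1 + sqrt(3)*I)*(2*k^3 + sqrt(-4*k^6 + (2*k^3 - 243)^2) - 243)^(1/3)) - 4*k + 2^(2/3)*(2*k^3 + sqrt(-4*k^6 + (2*k^3 - 243)^2) - 243)^(1/3) - 2^(2/3)*sqrt(3)*I*(2*k^3 + sqrt(-4*k^6 + (2*k^3 - 243)^2) - 243)^(1/3))/36) + C4*exp(y*(8*2^(1/3)*k^2/((1 + sqrt(3)*I)*(2*k^3 + sqrt(-4*k^6 + (2*k^3 - 243)^2) - 243)^(1/3)) - 4*k + 2^(2/3)*(2*k^3 + sqrt(-4*k^6 + (2*k^3 - 243)^2) - 243)^(1/3) + 2^(2/3)*sqrt(3)*I*(2*k^3 + sqrt(-4*k^6 + (2*k^3 - 243)^2) - 243)^(1/3))/36) + 2*y


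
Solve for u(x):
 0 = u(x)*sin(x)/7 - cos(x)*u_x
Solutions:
 u(x) = C1/cos(x)^(1/7)


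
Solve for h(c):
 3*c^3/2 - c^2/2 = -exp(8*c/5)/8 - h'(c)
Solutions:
 h(c) = C1 - 3*c^4/8 + c^3/6 - 5*exp(8*c/5)/64


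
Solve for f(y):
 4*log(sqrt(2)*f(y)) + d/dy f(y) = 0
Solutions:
 Integral(1/(2*log(_y) + log(2)), (_y, f(y)))/2 = C1 - y


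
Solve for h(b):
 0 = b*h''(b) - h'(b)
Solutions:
 h(b) = C1 + C2*b^2


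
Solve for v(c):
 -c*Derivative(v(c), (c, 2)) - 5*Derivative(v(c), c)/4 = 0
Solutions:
 v(c) = C1 + C2/c^(1/4)


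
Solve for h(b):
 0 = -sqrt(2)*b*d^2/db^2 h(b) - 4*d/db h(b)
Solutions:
 h(b) = C1 + C2*b^(1 - 2*sqrt(2))


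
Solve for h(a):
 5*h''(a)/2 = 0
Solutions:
 h(a) = C1 + C2*a


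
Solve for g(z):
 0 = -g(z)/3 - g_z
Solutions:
 g(z) = C1*exp(-z/3)


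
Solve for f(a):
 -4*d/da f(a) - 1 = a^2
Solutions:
 f(a) = C1 - a^3/12 - a/4


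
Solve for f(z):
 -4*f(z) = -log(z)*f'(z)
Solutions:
 f(z) = C1*exp(4*li(z))


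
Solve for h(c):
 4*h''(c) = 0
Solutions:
 h(c) = C1 + C2*c


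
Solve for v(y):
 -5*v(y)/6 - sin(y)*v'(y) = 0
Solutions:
 v(y) = C1*(cos(y) + 1)^(5/12)/(cos(y) - 1)^(5/12)


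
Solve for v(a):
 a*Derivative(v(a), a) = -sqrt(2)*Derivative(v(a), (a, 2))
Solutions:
 v(a) = C1 + C2*erf(2^(1/4)*a/2)


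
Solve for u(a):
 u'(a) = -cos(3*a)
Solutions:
 u(a) = C1 - sin(3*a)/3


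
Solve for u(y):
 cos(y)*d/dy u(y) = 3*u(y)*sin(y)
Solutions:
 u(y) = C1/cos(y)^3


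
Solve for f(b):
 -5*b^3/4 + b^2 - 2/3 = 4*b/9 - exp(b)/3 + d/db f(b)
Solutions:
 f(b) = C1 - 5*b^4/16 + b^3/3 - 2*b^2/9 - 2*b/3 + exp(b)/3


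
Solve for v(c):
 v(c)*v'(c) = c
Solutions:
 v(c) = -sqrt(C1 + c^2)
 v(c) = sqrt(C1 + c^2)


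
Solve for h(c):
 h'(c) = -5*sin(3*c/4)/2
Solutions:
 h(c) = C1 + 10*cos(3*c/4)/3


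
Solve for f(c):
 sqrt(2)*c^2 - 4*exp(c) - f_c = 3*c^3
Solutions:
 f(c) = C1 - 3*c^4/4 + sqrt(2)*c^3/3 - 4*exp(c)


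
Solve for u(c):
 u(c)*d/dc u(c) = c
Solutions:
 u(c) = -sqrt(C1 + c^2)
 u(c) = sqrt(C1 + c^2)


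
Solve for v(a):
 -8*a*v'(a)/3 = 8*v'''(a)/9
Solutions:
 v(a) = C1 + Integral(C2*airyai(-3^(1/3)*a) + C3*airybi(-3^(1/3)*a), a)


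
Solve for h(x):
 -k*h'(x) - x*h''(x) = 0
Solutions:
 h(x) = C1 + x^(1 - re(k))*(C2*sin(log(x)*Abs(im(k))) + C3*cos(log(x)*im(k)))
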